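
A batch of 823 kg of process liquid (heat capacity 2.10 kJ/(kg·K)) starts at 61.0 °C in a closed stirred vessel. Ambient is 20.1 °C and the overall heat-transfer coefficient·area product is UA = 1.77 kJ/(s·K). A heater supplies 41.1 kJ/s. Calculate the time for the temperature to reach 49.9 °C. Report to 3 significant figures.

965 s

Energy balance: M c_p dT/dt = −UA(T − T_amb) + Q̇.
τ = M c_p/UA = 976.44 s; T_ss = T_amb + Q̇/UA = 20.1 + 41.1/1.77 = 43.320 °C.
T(t) = T_ss + (T₀ − T_ss)e^(−t/τ); set T = 49.9:
t = −τ ln[(T − T_ss)/(T₀ − T_ss)] = −976.44 · ln(0.37216) = 965.14 s.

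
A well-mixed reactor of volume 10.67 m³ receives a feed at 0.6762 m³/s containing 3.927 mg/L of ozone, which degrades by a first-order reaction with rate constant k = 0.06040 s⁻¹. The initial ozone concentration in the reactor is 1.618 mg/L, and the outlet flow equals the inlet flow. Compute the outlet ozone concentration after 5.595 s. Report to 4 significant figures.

1.814 mg/L

V dC/dt = Q(C_in − C) − k V C.
This is linear with rate a = Q/V + k = 0.123774 s⁻¹.
C_ss = Q C_in/(Q + kV) = 2.01068 mg/L; C(t) = C_ss + (C₀ − C_ss) e^(−a t).
C(5.595) = 2.01068 + (-0.392677)·e^(−0.123774·5.595) = 2.01068 + (-0.392677)·0.500316 = 1.81421 mg/L.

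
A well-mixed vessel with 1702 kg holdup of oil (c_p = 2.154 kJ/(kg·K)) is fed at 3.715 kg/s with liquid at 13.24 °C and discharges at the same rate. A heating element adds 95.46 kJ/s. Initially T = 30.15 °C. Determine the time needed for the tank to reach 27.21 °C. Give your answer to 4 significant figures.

First-law balance (no shaft work): M c_p dT/dt = ṁ c_p (T_in − T) + 95.46.
τ = M/ṁ = 458.143 s; T_ss = T_in + Q̇/(ṁ c_p) = 25.1694 °C.
T(t) = T_ss + (T₀ − T_ss) e^(−t/τ). Set T = 27.21:
e^(−t/τ) = (27.21 − 25.1694)/(30.15 − 25.1694) = 0.409715
t = −458.143 · ln(0.409715) = 408.798 s.

408.8 s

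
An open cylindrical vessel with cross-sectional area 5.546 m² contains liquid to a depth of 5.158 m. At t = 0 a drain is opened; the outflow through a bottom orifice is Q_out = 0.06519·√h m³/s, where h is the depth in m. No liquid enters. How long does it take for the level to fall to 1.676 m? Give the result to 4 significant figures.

166.2 s

Unsteady balance on liquid volume: A dh/dt = −0.06519 √h.
This is separable: 2 d(√h)/dt = −0.06519/A, so √h = √h₀ − (0.06519/(2A)) t.
t = 2A(√h₀ − √h)/0.06519 = 2·5.546·(√5.158 − √1.676)/0.06519
  = 11.0920 × (2.27112 − 1.29460) / 0.06519 = 166.154 s.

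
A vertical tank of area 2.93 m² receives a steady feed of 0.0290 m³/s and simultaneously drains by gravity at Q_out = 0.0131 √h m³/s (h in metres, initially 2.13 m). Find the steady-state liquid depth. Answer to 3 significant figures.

4.90 m

Level balance: A dh/dt = 0.0290 − 0.0131 √h. Setting dh/dt = 0:
Q_in = 0.0131 √h_ss ⇒ √h_ss = 0.0290/0.0131 = 2.2137.
h_ss = 2.2137² = 4.9006 m. (Since h₀ = 2.13 m < h_ss, the level will rise toward this value.)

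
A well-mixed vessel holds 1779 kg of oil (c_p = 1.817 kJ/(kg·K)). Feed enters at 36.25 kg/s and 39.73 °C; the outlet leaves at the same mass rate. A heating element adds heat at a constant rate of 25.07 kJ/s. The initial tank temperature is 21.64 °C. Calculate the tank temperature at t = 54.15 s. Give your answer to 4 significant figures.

M c_p dT/dt = ṁ c_p (T_in − T) + Q̇.
Rearrange: dT/dt = (T_ss − T)/τ with τ = M/ṁ = 49.0759 s and T_ss = T_in + Q̇/(ṁ c_p) = 40.1106 °C.
Integrating: T(t) = T_ss + (T₀ − T_ss) e^(−t/τ).
T(54.15) = 40.1106 + (-18.4706)·e^(−54.15/49.0759) = 40.1106 + (-18.4706)·0.331743 = 33.9831 °C.

33.98 °C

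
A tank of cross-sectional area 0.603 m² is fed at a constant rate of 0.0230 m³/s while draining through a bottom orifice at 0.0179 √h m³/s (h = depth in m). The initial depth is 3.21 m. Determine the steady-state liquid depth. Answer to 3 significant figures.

1.65 m

Unsteady balance on liquid volume: A dh/dt = Q_in − 0.0179 √h. At steady state dh/dt = 0:
Q_in = 0.0179 √h_ss ⇒ √h_ss = 0.0230/0.0179 = 1.2849.
h_ss = 1.2849² = 1.6510 m. (Since h₀ = 3.21 m > h_ss, the level will fall toward this value.)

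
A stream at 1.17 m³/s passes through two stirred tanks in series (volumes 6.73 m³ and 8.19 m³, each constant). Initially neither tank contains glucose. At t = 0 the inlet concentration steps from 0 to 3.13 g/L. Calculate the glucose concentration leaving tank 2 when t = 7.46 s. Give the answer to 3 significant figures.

Time constants: τᵢ = Vᵢ/Q for each well-mixed tank.
τ₁ = 6.73/1.17 = 5.7521 s; τ₂ = 8.19/1.17 = 7.0000 s.
Tank 1: C₁ = C_in(1 − e^(−t/τ₁)). Tank 2 (τ₁ ≠ τ₂): C₂ = C_in[1 − (τ₁ e^(−t/τ₁) − τ₂ e^(−t/τ₂))/(τ₁ − τ₂)].
At t = 7.46: e^(−t/τ₁) = 0.27338, e^(−t/τ₂) = 0.34448.
C₂ = 3.13·[1 − (5.7521·0.27338 − 7.0000·0.34448)/(-1.2479)] = 3.13·0.32775 = 1.0258 g/L.

1.03 g/L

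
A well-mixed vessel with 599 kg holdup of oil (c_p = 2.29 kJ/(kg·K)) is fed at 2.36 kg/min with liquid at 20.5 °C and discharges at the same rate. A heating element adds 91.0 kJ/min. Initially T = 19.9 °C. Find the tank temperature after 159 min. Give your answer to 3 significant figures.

28.0 °C

M c_p dT/dt = ṁ c_p (T_in − T) + Q̇.
τ = M/ṁ = 253.81 min; T_ss = T_in + Q̇/(ṁ c_p) = 20.5 + 91.0/(2.36·2.29) = 37.338 °C.
T approaches T_ss exponentially: T(t) = T_ss + (T₀ − T_ss) e^(−t/τ).
T(159) = 37.338 + (-17.438)·e^(−159/253.81) = 37.338 + (-17.438)·0.53449 = 28.018 °C.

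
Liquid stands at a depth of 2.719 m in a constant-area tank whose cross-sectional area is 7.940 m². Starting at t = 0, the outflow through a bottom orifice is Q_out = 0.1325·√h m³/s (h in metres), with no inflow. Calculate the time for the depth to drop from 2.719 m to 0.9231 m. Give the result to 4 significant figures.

82.48 s

With no inflow, A dh/dt = −0.1325 √h.
Separate and integrate: 2(√h − √h₀) = −(0.1325/A) t.
t = 2A(√h₀ − √h)/0.1325 = 2·7.940·(√2.719 − √0.9231)/0.1325
  = 15.8800 × (1.64894 − 0.960781) / 0.1325 = 82.4751 s.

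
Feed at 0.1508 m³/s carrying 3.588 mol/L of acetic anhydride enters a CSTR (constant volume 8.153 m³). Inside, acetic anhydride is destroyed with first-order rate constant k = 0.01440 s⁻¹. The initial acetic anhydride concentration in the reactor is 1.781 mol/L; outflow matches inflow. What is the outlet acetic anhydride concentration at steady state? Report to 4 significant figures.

2.017 mol/L

Accumulation = in − out − consumed: V dC/dt = Q C_in − Q C − k V C.
Steady state (dC/dt = 0): C_ss = Q C_in/(Q + kV) = C_in/(1 + kV/Q).
C_ss = 0.1508·3.588/(0.1508 + 0.01440·8.153) = 0.541070/0.268203 = 2.01739 mol/L.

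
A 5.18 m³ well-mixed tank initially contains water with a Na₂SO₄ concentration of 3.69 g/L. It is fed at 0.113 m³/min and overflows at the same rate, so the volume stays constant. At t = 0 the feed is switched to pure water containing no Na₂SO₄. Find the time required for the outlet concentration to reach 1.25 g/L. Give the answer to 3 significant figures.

Mass balance on the solute (V constant): V dC/dt = Q(C_in − C), so τ = V/Q = 45.841 min.
C(t) = C_in + (C₀ − C_in) e^(−t/τ). Set C = 1.25 and solve for t:
e^(−t/τ) = (C − C_in)/(C₀ − C_in) = (1.25 − 0)/(3.69 − 0) = 0.33875
t = −τ ln(…) = 45.841 × 1.0825 = 49.622 min.

49.6 min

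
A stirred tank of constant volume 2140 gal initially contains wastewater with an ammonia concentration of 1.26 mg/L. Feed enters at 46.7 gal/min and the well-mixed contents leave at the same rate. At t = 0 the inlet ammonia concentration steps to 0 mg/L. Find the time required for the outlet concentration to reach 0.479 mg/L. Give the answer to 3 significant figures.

44.3 min

Transient balance on the dissolved component: V dC/dt = Q(C_in − C), so τ = V/Q = 45.824 min.
C(t) = C_in + (C₀ − C_in) e^(−t/τ). Set C = 0.479 and solve for t:
e^(−t/τ) = (C − C_in)/(C₀ − C_in) = (0.479 − 0)/(1.26 − 0) = 0.38016
t = −τ ln(…) = 45.824 × 0.96717 = 44.320 min.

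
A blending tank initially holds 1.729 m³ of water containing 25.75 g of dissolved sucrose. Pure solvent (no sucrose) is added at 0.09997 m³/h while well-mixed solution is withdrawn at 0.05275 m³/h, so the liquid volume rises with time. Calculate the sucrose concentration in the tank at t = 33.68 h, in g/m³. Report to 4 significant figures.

Total volume: dV/dt = Q_in − Q_out = 0.0472200 m³/h, so V(t) = 1.729 + 0.0472200 t and V(33.68) = 3.31937 m³.
Species balance (pure solvent in): dm/dt = −Q_out · m/V(t).
dm/m = −Q_out dt/(V₀ + 0.0472200 t); integrating gives ln(m/m₀) = −(Q_out/(Q_in−Q_out)) ln(V/V₀).
m = m₀ (V₀/V)^(Q_out/(Q_in−Q_out)) = 25.75 × (1.729/3.31937)^(1.11711) = 12.4263 g.
C = m/V = 12.4263/3.31937 = 3.74359 g/m³.

3.744 g/m³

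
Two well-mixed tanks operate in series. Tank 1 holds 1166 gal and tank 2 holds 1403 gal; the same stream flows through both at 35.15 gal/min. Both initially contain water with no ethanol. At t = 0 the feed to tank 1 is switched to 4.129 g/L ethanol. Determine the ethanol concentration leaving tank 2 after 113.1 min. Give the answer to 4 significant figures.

3.363 g/L

Time constants: τᵢ = Vᵢ/Q for each well-mixed tank.
τ₁ = 1166/35.15 = 33.1721 min; τ₂ = 1403/35.15 = 39.9147 min.
Solving the cascade with C₁(0)=C₂(0)=0 gives C₂(t) = C_in[1 − (τ₁ e^(−t/τ₁) − τ₂ e^(−t/τ₂))/(τ₁ − τ₂)].
At t = 113.1: e^(−t/τ₁) = 0.0330581, e^(−t/τ₂) = 0.0588040.
C₂ = 4.129·[1 − (33.1721·0.0330581 − 39.9147·0.0588040)/(-6.74253)] = 4.129·0.814531 = 3.36320 g/L.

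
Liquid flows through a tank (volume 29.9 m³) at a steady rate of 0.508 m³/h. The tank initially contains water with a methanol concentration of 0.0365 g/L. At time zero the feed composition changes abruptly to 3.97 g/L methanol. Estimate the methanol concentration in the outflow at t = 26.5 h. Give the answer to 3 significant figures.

1.46 g/L

Accumulation = in − out for the solute gives V dC/dt = Q(C_in − C).
Time constant τ = V/Q = 29.9/0.508 = 58.858 h.
Solution: C(t) = C_in + (C₀ − C_in) e^(−t/τ).
C(26.5) = 3.97 + (0.0365 − 3.97)·e^(−26.5/58.858) = 3.97 + (-3.9335)·0.63748 = 1.4625 g/L.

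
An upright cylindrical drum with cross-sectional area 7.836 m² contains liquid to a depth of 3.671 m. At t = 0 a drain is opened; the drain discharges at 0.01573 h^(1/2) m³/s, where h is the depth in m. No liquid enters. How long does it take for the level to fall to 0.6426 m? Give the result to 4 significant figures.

1110 s

Mass balance (ρ constant): A dh/dt = −0.01573 √h.
Separate and integrate: 2(√h − √h₀) = −(0.01573/A) t.
t = 2A(√h₀ − √h)/0.01573 = 2·7.836·(√3.671 − √0.6426)/0.01573
  = 15.6720 × (1.91599 − 0.801623) / 0.01573 = 1110.25 s.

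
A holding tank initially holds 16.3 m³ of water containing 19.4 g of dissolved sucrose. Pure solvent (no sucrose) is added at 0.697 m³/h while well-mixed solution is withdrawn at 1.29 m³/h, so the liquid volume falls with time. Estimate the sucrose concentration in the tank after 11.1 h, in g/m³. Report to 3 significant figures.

0.648 g/m³

Total volume: dV/dt = Q_in − Q_out = -0.59300 m³/h, so V(t) = 16.3 − 0.59300 t and V(11.1) = 9.7177 m³.
Species balance (pure solvent in): dm/dt = −Q_out · m/V(t).
Separate: dm/m = −Q_out dt/V(t) ⇒ ln(m/m₀) = −(Q_out/(Q_in−Q_out)) ln(V/V₀).
m = m₀ (V₀/V)^(Q_out/(Q_in−Q_out)) = 19.4 × (16.3/9.7177)^(-2.1754) = 6.2974 g.
C = m/V = 6.2974/9.7177 = 0.64803 g/m³.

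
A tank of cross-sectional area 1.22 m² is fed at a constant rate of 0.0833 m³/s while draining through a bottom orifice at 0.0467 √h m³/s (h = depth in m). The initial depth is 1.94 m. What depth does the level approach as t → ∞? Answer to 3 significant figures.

Level balance: A dh/dt = 0.0833 − 0.0467 √h. Setting dh/dt = 0:
Q_in = 0.0467 √h_ss ⇒ √h_ss = 0.0833/0.0467 = 1.7837.
h_ss = 1.7837² = 3.1817 m. (Since h₀ = 1.94 m < h_ss, the level will rise toward this value.)

3.18 m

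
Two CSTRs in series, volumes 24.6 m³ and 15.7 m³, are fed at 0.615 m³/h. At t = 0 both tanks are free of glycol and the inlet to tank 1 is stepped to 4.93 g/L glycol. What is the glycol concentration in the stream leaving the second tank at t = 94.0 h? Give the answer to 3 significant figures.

3.85 g/L

Species balance on tank i: dCᵢ/dt = (Cᵢ₋₁ − Cᵢ)/τᵢ with τᵢ = Vᵢ/Q.
τ₁ = 24.6/0.615 = 40.000 h; τ₂ = 15.7/0.615 = 25.528 h.
Solving the cascade with C₁(0)=C₂(0)=0 gives C₂(t) = C_in[1 − (τ₁ e^(−t/τ₁) − τ₂ e^(−t/τ₂))/(τ₁ − τ₂)].
At t = 94.0: e^(−t/τ₁) = 0.095369, e^(−t/τ₂) = 0.025168.
C₂ = 4.93·[1 − (40.000·0.095369 − 25.528·0.025168)/(14.472)] = 4.93·0.78079 = 3.8493 g/L.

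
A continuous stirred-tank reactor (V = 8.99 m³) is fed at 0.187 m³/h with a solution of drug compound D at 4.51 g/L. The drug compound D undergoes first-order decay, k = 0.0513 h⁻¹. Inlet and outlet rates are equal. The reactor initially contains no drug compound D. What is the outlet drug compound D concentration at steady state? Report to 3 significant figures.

1.30 g/L

Species balance: V dC/dt = Q C_in − Q C − k V C.
Steady state (dC/dt = 0): C_ss = Q C_in/(Q + kV) = C_in/(1 + kV/Q).
C_ss = 0.187·4.51/(0.187 + 0.0513·8.99) = 0.84337/0.64819 = 1.3011 g/L.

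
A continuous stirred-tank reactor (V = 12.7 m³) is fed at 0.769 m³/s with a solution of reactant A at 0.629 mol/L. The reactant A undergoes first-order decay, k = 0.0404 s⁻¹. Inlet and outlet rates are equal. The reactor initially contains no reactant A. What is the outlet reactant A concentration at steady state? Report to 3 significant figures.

0.377 mol/L

V dC/dt = Q(C_in − C) − k V C.
At steady state: 0 = Q C_in − (Q + kV) C_ss, so C_ss = Q C_in/(Q + kV).
C_ss = 0.769·0.629/(0.769 + 0.0404·12.7) = 0.48370/1.2821 = 0.37728 mol/L.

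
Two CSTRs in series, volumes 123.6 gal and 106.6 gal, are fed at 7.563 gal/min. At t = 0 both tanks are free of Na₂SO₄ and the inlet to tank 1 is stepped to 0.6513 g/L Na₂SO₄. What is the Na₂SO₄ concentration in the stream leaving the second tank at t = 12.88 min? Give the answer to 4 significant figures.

Each tank obeys Vᵢ dCᵢ/dt = Q(Cᵢ₋₁ − Cᵢ), so τᵢ = Vᵢ/Q.
τ₁ = 123.6/7.563 = 16.3427 min; τ₂ = 106.6/7.563 = 14.0949 min.
Tank 1: C₁ = C_in(1 − e^(−t/τ₁)). Tank 2 (τ₁ ≠ τ₂): C₂ = C_in[1 − (τ₁ e^(−t/τ₁) − τ₂ e^(−t/τ₂))/(τ₁ − τ₂)].
At t = 12.88: e^(−t/τ₁) = 0.454700, e^(−t/τ₂) = 0.400996.
C₂ = 0.6513·[1 − (16.3427·0.454700 − 14.0949·0.400996)/(2.24779)] = 0.6513·0.208549 = 0.135828 g/L.

0.1358 g/L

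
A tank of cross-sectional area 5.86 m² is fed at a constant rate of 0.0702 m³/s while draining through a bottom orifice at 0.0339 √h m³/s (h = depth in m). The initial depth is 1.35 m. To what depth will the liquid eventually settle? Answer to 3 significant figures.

Level balance: A dh/dt = 0.0702 − 0.0339 √h. Setting dh/dt = 0:
Q_in = 0.0339 √h_ss ⇒ √h_ss = 0.0702/0.0339 = 2.0708.
h_ss = 2.0708² = 4.2882 m. (Since h₀ = 1.35 m < h_ss, the level will rise toward this value.)

4.29 m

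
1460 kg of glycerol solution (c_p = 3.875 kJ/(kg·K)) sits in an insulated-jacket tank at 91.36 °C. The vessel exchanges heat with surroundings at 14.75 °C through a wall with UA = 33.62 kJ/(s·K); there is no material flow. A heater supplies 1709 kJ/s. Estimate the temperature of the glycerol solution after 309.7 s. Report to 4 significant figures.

Lumped-capacitance energy balance: M c_p dT/dt = UA(T_amb − T) + Q̇.
dT/dt = (T_ss − T)/τ with T_ss = T_amb + Q̇/UA = 14.75 + 1709/33.62 = 65.5828 °C, τ = M c_p/UA = 1460·3.875/33.62 = 168.278 s.
Solution: T(t) = T_ss + (T₀ − T_ss) e^(−t/τ).
T(309.7) = 65.5828 + (25.7772)·0.158752 = 69.6750 °C.

69.68 °C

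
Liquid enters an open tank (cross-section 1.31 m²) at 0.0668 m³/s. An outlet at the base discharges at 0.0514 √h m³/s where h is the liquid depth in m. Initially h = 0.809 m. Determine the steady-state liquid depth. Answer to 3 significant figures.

1.69 m

A dh/dt = Q_in − 0.0514 √h. Steady state requires inflow = outflow:
Q_in = 0.0514 √h_ss ⇒ √h_ss = 0.0668/0.0514 = 1.2996.
h_ss = 1.2996² = 1.6890 m. (Since h₀ = 0.809 m < h_ss, the level will rise toward this value.)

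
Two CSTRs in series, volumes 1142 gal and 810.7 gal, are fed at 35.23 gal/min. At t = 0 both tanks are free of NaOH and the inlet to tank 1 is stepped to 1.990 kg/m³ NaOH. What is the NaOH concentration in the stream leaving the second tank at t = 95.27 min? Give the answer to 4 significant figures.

1.705 kg/m³

Species balance on tank i: dCᵢ/dt = (Cᵢ₋₁ − Cᵢ)/τᵢ with τᵢ = Vᵢ/Q.
τ₁ = 1142/35.23 = 32.4156 min; τ₂ = 810.7/35.23 = 23.0116 min.
Solving the cascade with C₁(0)=C₂(0)=0 gives C₂(t) = C_in[1 − (τ₁ e^(−t/τ₁) − τ₂ e^(−t/τ₂))/(τ₁ − τ₂)].
At t = 95.27: e^(−t/τ₁) = 0.0529175, e^(−t/τ₂) = 0.0159216.
C₂ = 1.990·[1 − (32.4156·0.0529175 − 23.0116·0.0159216)/(9.40392)] = 1.990·0.856553 = 1.70454 kg/m³.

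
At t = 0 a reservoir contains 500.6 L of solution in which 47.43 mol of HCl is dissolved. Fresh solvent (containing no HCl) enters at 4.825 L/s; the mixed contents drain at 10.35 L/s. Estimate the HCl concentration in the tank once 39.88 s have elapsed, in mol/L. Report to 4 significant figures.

0.05709 mol/L

Let m(t) be the amount of HCl. Volume: V(t) = V₀ + (Q_in − Q_out) t = 500.6 − 5.52500 t; V(39.88) = 280.263 L.
No HCl enters, so dm/dt = −Q_out · (m/V).
dm/m = −Q_out dt/(V₀ − 5.52500 t); integrating gives ln(m/m₀) = −(Q_out/(Q_in−Q_out)) ln(V/V₀).
m = m₀ (V₀/V)^(Q_out/(Q_in−Q_out)) = 47.43 × (500.6/280.263)^(-1.87330) = 16.0000 mol.
C = m/V = 16.0000/280.263 = 0.0570894 mol/L.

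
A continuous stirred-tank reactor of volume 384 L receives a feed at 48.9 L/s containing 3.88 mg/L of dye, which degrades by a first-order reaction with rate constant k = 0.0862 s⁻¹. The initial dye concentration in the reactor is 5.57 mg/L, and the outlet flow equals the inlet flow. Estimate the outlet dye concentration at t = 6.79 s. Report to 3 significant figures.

3.08 mg/L

Accumulation = in − out − consumed: V dC/dt = Q C_in − Q C − k V C.
dC/dt = (Q/V) C_in − (Q/V + k) C; effective rate a = Q/V + k = 0.12734 + 0.0862 = 0.21354 s⁻¹.
C_ss = Q C_in/(Q + kV) = 2.3138 mg/L; C(t) = C_ss + (C₀ − C_ss) e^(−a t).
C(6.79) = 2.3138 + (3.2562)·e^(−0.21354·6.79) = 2.3138 + (3.2562)·0.23458 = 3.0776 mg/L.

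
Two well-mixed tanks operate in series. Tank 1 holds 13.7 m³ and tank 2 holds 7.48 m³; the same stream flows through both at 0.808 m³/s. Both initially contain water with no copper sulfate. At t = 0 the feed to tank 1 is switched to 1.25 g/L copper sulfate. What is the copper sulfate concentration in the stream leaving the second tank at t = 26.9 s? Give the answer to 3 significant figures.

Time constants: τᵢ = Vᵢ/Q for each well-mixed tank.
τ₁ = 13.7/0.808 = 16.955 s; τ₂ = 7.48/0.808 = 9.2574 s.
Tank 1: C₁ = C_in(1 − e^(−t/τ₁)). Tank 2 (τ₁ ≠ τ₂): C₂ = C_in[1 − (τ₁ e^(−t/τ₁) − τ₂ e^(−t/τ₂))/(τ₁ − τ₂)].
At t = 26.9: e^(−t/τ₁) = 0.20464, e^(−t/τ₂) = 0.054706.
C₂ = 1.25·[1 − (16.955·0.20464 − 9.2574·0.054706)/(7.6980)] = 1.25·0.61506 = 0.76882 g/L.

0.769 g/L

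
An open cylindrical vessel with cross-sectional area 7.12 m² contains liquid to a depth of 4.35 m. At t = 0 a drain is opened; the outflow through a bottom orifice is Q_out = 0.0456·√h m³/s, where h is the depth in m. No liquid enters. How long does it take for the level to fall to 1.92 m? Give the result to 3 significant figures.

219 s

With no inflow, A dh/dt = −0.0456 √h.
∫ h^(−1/2) dh = −(0.0456/A) ∫ dt, giving 2√h = 2√h₀ − (0.0456/A) t.
t = 2A(√h₀ − √h)/0.0456 = 2·7.12·(√4.35 − √1.92)/0.0456
  = 14.240 × (2.0857 − 1.3856) / 0.0456 = 218.60 s.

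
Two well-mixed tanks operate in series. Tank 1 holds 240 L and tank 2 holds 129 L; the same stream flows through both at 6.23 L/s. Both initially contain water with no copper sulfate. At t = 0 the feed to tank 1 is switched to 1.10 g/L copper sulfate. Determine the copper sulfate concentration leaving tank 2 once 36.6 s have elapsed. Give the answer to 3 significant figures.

Each tank obeys Vᵢ dCᵢ/dt = Q(Cᵢ₋₁ − Cᵢ), so τᵢ = Vᵢ/Q.
τ₁ = 240/6.23 = 38.523 s; τ₂ = 129/6.23 = 20.706 s.
Solving the cascade with C₁(0)=C₂(0)=0 gives C₂(t) = C_in[1 − (τ₁ e^(−t/τ₁) − τ₂ e^(−t/τ₂))/(τ₁ − τ₂)].
At t = 36.6: e^(−t/τ₁) = 0.38671, e^(−t/τ₂) = 0.17075.
C₂ = 1.10·[1 − (38.523·0.38671 − 20.706·0.17075)/(17.817)] = 1.10·0.36230 = 0.39853 g/L.

0.399 g/L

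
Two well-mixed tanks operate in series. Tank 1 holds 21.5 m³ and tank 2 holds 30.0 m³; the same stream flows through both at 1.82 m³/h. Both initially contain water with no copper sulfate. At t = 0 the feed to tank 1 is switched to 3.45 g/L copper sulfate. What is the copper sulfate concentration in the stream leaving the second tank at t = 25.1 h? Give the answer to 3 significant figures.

1.84 g/L

Time constants: τᵢ = Vᵢ/Q for each well-mixed tank.
τ₁ = 21.5/1.82 = 11.813 h; τ₂ = 30.0/1.82 = 16.484 h.
Tank 1: C₁ = C_in(1 − e^(−t/τ₁)). Tank 2 (τ₁ ≠ τ₂): C₂ = C_in[1 − (τ₁ e^(−t/τ₁) − τ₂ e^(−t/τ₂))/(τ₁ − τ₂)].
At t = 25.1: e^(−t/τ₁) = 0.11946, e^(−t/τ₂) = 0.21811.
C₂ = 3.45·[1 − (11.813·0.11946 − 16.484·0.21811)/(-4.6703)] = 3.45·0.53236 = 1.8366 g/L.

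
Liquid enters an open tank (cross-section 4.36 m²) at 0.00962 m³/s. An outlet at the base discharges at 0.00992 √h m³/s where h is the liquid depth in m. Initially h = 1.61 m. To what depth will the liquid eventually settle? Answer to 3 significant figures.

A dh/dt = Q_in − 0.00992 √h. Steady state requires inflow = outflow:
Q_in = 0.00992 √h_ss ⇒ √h_ss = 0.00962/0.00992 = 0.96976.
h_ss = 0.96976² = 0.94043 m. (Since h₀ = 1.61 m > h_ss, the level will fall toward this value.)

0.940 m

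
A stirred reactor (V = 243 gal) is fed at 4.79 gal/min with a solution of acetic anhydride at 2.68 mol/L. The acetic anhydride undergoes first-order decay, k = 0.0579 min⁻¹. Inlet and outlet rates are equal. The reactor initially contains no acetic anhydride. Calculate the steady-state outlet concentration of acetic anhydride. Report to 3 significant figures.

Species balance: V dC/dt = Q C_in − Q C − k V C.
Steady state (dC/dt = 0): C_ss = Q C_in/(Q + kV) = C_in/(1 + kV/Q).
C_ss = 4.79·2.68/(4.79 + 0.0579·243) = 12.837/18.860 = 0.68067 mol/L.

0.681 mol/L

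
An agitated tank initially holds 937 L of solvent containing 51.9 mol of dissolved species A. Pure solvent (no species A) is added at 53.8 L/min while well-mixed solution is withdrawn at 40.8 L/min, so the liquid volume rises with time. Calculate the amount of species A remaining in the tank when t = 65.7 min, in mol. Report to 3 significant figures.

Total volume: dV/dt = Q_in − Q_out = 13.000 L/min, so V(t) = 937 + 13.000 t and V(65.7) = 1791.1 L.
No species A enters, so dm/dt = −Q_out · (m/V).
dm/m = −Q_out dt/(V₀ + 13.000 t); integrating gives ln(m/m₀) = −(Q_out/(Q_in−Q_out)) ln(V/V₀).
m = m₀ (V₀/V)^(Q_out/(Q_in−Q_out)) = 51.9 × (937/1791.1)^(3.1385) = 6.7931 mol.

6.79 mol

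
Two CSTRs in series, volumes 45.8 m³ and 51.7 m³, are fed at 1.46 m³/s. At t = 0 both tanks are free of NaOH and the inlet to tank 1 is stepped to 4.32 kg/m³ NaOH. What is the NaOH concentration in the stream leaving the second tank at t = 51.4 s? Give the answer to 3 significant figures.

1.97 kg/m³

Time constants: τᵢ = Vᵢ/Q for each well-mixed tank.
τ₁ = 45.8/1.46 = 31.370 s; τ₂ = 51.7/1.46 = 35.411 s.
Solving the cascade with C₁(0)=C₂(0)=0 gives C₂(t) = C_in[1 − (τ₁ e^(−t/τ₁) − τ₂ e^(−t/τ₂))/(τ₁ − τ₂)].
At t = 51.4: e^(−t/τ₁) = 0.19427, e^(−t/τ₂) = 0.23421.
C₂ = 4.32·[1 − (31.370·0.19427 − 35.411·0.23421)/(-4.0411)] = 4.32·0.45572 = 1.9687 kg/m³.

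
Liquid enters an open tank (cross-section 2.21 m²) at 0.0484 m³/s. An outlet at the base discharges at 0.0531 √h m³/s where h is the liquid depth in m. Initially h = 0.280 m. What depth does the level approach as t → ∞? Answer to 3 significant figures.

A dh/dt = Q_in − 0.0531 √h. Steady state requires inflow = outflow:
Q_in = 0.0531 √h_ss ⇒ √h_ss = 0.0484/0.0531 = 0.91149.
h_ss = 0.91149² = 0.83081 m. (Since h₀ = 0.280 m < h_ss, the level will rise toward this value.)

0.831 m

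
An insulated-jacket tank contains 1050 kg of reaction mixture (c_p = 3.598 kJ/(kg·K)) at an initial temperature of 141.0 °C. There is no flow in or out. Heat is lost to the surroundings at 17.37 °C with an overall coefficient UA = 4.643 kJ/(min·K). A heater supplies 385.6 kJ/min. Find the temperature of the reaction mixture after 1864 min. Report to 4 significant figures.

104.5 °C

First-law balance (no shaft work): M c_p dT/dt = −UA(T − T_amb) + Q̇.
dT/dt = (T_ss − T)/τ with T_ss = T_amb + Q̇/UA = 17.37 + 385.6/4.643 = 100.420 °C, τ = M c_p/UA = 1050·3.598/4.643 = 813.677 min.
Integrating: T(t) = T_ss + (T₀ − T_ss) e^(−t/τ).
T(1864) = 100.420 + (40.5802)·0.101182 = 104.526 °C.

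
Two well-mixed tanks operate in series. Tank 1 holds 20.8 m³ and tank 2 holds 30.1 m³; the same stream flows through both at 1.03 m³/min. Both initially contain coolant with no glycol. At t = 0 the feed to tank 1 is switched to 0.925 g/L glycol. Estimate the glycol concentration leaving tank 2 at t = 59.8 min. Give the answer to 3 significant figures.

0.645 g/L

Each tank obeys Vᵢ dCᵢ/dt = Q(Cᵢ₋₁ − Cᵢ), so τᵢ = Vᵢ/Q.
τ₁ = 20.8/1.03 = 20.194 min; τ₂ = 30.1/1.03 = 29.223 min.
Solving the cascade with C₁(0)=C₂(0)=0 gives C₂(t) = C_in[1 − (τ₁ e^(−t/τ₁) − τ₂ e^(−t/τ₂))/(τ₁ − τ₂)].
At t = 59.8: e^(−t/τ₁) = 0.051754, e^(−t/τ₂) = 0.12921.
C₂ = 0.925·[1 − (20.194·0.051754 − 29.223·0.12921)/(-9.0291)] = 0.925·0.69755 = 0.64524 g/L.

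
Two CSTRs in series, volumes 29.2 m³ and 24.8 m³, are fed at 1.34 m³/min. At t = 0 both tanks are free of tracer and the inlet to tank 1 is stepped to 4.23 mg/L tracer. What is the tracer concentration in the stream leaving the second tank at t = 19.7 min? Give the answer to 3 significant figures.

1.09 mg/L

Time constants: τᵢ = Vᵢ/Q for each well-mixed tank.
τ₁ = 29.2/1.34 = 21.791 min; τ₂ = 24.8/1.34 = 18.507 min.
Solving the cascade with C₁(0)=C₂(0)=0 gives C₂(t) = C_in[1 − (τ₁ e^(−t/τ₁) − τ₂ e^(−t/τ₂))/(τ₁ − τ₂)].
At t = 19.7: e^(−t/τ₁) = 0.40493, e^(−t/τ₂) = 0.34492.
C₂ = 4.23·[1 − (21.791·0.40493 − 18.507·0.34492)/(3.2836)] = 4.23·0.25685 = 1.0865 mg/L.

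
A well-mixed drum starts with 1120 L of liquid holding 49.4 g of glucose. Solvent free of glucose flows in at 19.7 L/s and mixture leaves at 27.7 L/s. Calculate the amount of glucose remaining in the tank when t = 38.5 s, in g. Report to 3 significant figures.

Let m(t) be the amount of glucose. Volume: V(t) = V₀ + (Q_in − Q_out) t = 1120 − 8.0000 t; V(38.5) = 812.00 L.
Solute balance: dm/dt = 0 − Q_out C = −Q_out m/V(t).
dm/m = −Q_out dt/(V₀ − 8.0000 t); integrating gives ln(m/m₀) = −(Q_out/(Q_in−Q_out)) ln(V/V₀).
m = m₀ (V₀/V)^(Q_out/(Q_in−Q_out)) = 49.4 × (1120/812.00)^(-3.4625) = 16.224 g.

16.2 g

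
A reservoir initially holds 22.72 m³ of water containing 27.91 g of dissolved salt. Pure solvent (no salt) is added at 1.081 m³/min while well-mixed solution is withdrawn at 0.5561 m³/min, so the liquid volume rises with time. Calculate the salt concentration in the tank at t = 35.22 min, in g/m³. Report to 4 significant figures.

Let m(t) be the amount of salt. Volume: V(t) = V₀ + (Q_in − Q_out) t = 22.72 + 0.524900 t; V(35.22) = 41.2070 m³.
No salt enters, so dm/dt = −Q_out · (m/V).
dm/m = −Q_out dt/(V₀ + 0.524900 t); integrating gives ln(m/m₀) = −(Q_out/(Q_in−Q_out)) ln(V/V₀).
m = m₀ (V₀/V)^(Q_out/(Q_in−Q_out)) = 27.91 × (22.72/41.2070)^(1.05944) = 14.8535 g.
C = m/V = 14.8535/41.2070 = 0.360461 g/m³.

0.3605 g/m³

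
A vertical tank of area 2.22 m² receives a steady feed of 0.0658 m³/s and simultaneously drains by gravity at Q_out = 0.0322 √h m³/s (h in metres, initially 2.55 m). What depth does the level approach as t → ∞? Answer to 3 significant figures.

A dh/dt = Q_in − 0.0322 √h. Steady state requires inflow = outflow:
Q_in = 0.0322 √h_ss ⇒ √h_ss = 0.0658/0.0322 = 2.0435.
h_ss = 2.0435² = 4.1758 m. (Since h₀ = 2.55 m < h_ss, the level will rise toward this value.)

4.18 m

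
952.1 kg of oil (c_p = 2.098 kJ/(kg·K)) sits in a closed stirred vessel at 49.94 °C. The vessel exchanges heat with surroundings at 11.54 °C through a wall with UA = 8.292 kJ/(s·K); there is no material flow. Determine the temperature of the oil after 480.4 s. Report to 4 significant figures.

16.77 °C

M c_p dT/dt = −UA(T − T_amb).
dT/dt = (T_ss − T)/τ with T_ss = T_amb = 11.5400 °C, τ = M c_p/UA = 952.1·2.098/8.292 = 240.896 s.
T approaches T_ss exponentially: T(t) = T_ss + (T₀ − T_ss) e^(−t/τ).
T(480.4) = 11.5400 + (38.4000)·0.136119 = 16.7670 °C.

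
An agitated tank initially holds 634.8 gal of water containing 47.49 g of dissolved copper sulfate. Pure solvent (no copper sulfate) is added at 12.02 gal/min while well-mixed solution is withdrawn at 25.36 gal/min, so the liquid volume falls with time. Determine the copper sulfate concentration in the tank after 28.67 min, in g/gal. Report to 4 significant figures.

Total volume: dV/dt = Q_in − Q_out = -13.3400 gal/min, so V(t) = 634.8 − 13.3400 t and V(28.67) = 252.342 gal.
No copper sulfate enters, so dm/dt = −Q_out · (m/V).
Separate: dm/m = −Q_out dt/V(t) ⇒ ln(m/m₀) = −(Q_out/(Q_in−Q_out)) ln(V/V₀).
m = m₀ (V₀/V)^(Q_out/(Q_in−Q_out)) = 47.49 × (634.8/252.342)^(-1.90105) = 8.22152 g.
C = m/V = 8.22152/252.342 = 0.0325809 g/gal.

0.03258 g/gal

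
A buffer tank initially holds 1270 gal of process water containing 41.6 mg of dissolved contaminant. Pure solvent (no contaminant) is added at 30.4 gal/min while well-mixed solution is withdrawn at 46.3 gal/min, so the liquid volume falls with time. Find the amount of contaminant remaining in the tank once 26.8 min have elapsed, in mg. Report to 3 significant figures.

Let m(t) be the amount of contaminant. Volume: V(t) = V₀ + (Q_in − Q_out) t = 1270 − 15.900 t; V(26.8) = 843.88 gal.
No contaminant enters, so dm/dt = −Q_out · (m/V).
Separate: dm/m = −Q_out dt/V(t) ⇒ ln(m/m₀) = −(Q_out/(Q_in−Q_out)) ln(V/V₀).
m = m₀ (V₀/V)^(Q_out/(Q_in−Q_out)) = 41.6 × (1270/843.88)^(-2.9119) = 12.652 mg.

12.7 mg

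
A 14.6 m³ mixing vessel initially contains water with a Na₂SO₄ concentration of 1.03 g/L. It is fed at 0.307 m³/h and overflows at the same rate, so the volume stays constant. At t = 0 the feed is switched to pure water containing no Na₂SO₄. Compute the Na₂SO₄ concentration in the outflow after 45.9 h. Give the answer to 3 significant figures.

Unsteady species balance (constant V, well mixed): V dC/dt = Q(C_in − C).
Rewrite as dC/dt + C/τ = C_in/τ, τ = V/Q = 47.557 h.
This is linear first-order; C(t) = C_in + (C₀ − C_in) e^(−t/τ).
C(45.9) = 0 + (1.03 − 0)·e^(−45.9/47.557) = 0 + (1.0300)·0.38092 = 0.39235 g/L.

0.392 g/L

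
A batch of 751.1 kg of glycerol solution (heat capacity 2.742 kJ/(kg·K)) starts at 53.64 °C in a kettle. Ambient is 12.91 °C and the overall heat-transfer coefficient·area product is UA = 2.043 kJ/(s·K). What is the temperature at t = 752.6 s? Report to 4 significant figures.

Lumped-capacitance energy balance: M c_p dT/dt = UA(T_amb − T).
dT/dt = (T_ss − T)/τ with T_ss = T_amb = 12.9100 °C, τ = M c_p/UA = 751.1·2.742/2.043 = 1008.08 s.
Integrating: T(t) = T_ss + (T₀ − T_ss) e^(−t/τ).
T(752.6) = 12.9100 + (40.7300)·0.473992 = 32.2157 °C.

32.22 °C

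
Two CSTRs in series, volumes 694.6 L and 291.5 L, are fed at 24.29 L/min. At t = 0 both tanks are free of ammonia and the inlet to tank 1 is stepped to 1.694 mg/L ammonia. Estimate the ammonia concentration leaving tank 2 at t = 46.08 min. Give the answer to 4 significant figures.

Each tank obeys Vᵢ dCᵢ/dt = Q(Cᵢ₋₁ − Cᵢ), so τᵢ = Vᵢ/Q.
τ₁ = 694.6/24.29 = 28.5961 min; τ₂ = 291.5/24.29 = 12.0008 min.
Tank 1: C₁ = C_in(1 − e^(−t/τ₁)). Tank 2 (τ₁ ≠ τ₂): C₂ = C_in[1 − (τ₁ e^(−t/τ₁) − τ₂ e^(−t/τ₂))/(τ₁ − τ₂)].
At t = 46.08: e^(−t/τ₁) = 0.199607, e^(−t/τ₂) = 0.0214993.
C₂ = 1.694·[1 − (28.5961·0.199607 − 12.0008·0.0214993)/(16.5953)] = 1.694·0.671596 = 1.13768 mg/L.

1.138 mg/L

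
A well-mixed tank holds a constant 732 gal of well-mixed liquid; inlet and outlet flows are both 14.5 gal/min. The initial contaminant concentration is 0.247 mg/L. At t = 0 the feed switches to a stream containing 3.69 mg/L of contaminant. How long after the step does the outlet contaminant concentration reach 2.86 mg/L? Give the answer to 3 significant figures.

71.8 min

Mass balance on the solute (V constant): V dC/dt = Q(C_in − C), so τ = V/Q = 50.483 min.
C(t) = C_in + (C₀ − C_in) e^(−t/τ). Set C = 2.86 and solve for t:
e^(−t/τ) = (C − C_in)/(C₀ − C_in) = (2.86 − 3.69)/(0.247 − 3.69) = 0.24107
t = −τ ln(…) = 50.483 × 1.4227 = 71.820 min.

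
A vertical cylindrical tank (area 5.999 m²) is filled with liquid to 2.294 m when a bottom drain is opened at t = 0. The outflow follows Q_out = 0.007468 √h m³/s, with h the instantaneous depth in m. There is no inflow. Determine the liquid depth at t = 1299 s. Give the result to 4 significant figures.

0.4985 m

A dh/dt = −Q_out = −0.007468 √h.
∫ h^(−1/2) dh = −(0.007468/A) ∫ dt, giving 2√h = 2√h₀ − (0.007468/A) t.
√h = √2.294 − 0.007468·1299/(2·5.999) = 1.51460 − 0.808546 = 0.706050.
h = 0.706050² = 0.498506 m.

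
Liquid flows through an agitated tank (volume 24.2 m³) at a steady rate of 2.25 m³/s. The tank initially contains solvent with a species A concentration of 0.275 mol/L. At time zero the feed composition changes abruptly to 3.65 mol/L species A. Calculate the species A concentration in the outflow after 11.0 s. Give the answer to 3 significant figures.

2.44 mol/L

Unsteady species balance (constant V, well mixed): V dC/dt = Q(C_in − C).
Rewrite as dC/dt + C/τ = C_in/τ, τ = V/Q = 10.756 s.
This is linear first-order; C(t) = C_in + (C₀ − C_in) e^(−t/τ).
C(11.0) = 3.65 + (0.275 − 3.65)·e^(−11.0/10.756) = 3.65 + (-3.3750)·0.35961 = 2.4363 mol/L.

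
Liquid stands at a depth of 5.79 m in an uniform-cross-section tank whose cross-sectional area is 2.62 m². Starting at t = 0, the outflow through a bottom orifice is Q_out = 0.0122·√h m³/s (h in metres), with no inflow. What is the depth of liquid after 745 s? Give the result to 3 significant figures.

0.451 m

A dh/dt = −Q_out = −0.0122 √h.
This is separable: 2 d(√h)/dt = −0.0122/A, so √h = √h₀ − (0.0122/(2A)) t.
√h = √5.79 − 0.0122·745/(2·2.62) = 2.4062 − 1.7345 = 0.67170.
h = 0.67170² = 0.45118 m.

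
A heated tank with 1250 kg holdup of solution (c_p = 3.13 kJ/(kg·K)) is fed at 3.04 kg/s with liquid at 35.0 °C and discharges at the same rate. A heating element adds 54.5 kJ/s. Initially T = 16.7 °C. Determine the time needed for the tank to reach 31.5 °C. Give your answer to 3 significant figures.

Energy balance: M c_p dT/dt = ṁ c_p (T_in − T) + 54.5.
τ = M/ṁ = 411.18 s; T_ss = T_in + Q̇/(ṁ c_p) = 40.728 °C.
T(t) = T_ss + (T₀ − T_ss) e^(−t/τ). Set T = 31.5:
e^(−t/τ) = (31.5 − 40.728)/(16.7 − 40.728) = 0.38404
t = −411.18 · ln(0.38404) = 393.50 s.

394 s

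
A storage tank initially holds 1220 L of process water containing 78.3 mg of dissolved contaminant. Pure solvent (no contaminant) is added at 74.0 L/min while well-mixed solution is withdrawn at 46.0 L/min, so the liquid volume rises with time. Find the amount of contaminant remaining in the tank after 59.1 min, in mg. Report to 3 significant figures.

19.2 mg

Let m(t) be the amount of contaminant. Volume: V(t) = V₀ + (Q_in − Q_out) t = 1220 + 28.000 t; V(59.1) = 2874.8 L.
No contaminant enters, so dm/dt = −Q_out · (m/V).
dm/m = −Q_out dt/(V₀ + 28.000 t); integrating gives ln(m/m₀) = −(Q_out/(Q_in−Q_out)) ln(V/V₀).
m = m₀ (V₀/V)^(Q_out/(Q_in−Q_out)) = 78.3 × (1220/2874.8)^(1.6429) = 19.152 mg.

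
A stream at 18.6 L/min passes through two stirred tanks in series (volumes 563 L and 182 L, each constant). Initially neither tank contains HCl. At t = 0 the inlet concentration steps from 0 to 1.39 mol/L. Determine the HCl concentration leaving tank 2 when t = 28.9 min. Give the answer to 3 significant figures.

0.634 mol/L

Time constants: τᵢ = Vᵢ/Q for each well-mixed tank.
τ₁ = 563/18.6 = 30.269 min; τ₂ = 182/18.6 = 9.7849 min.
Solving the cascade with C₁(0)=C₂(0)=0 gives C₂(t) = C_in[1 − (τ₁ e^(−t/τ₁) − τ₂ e^(−t/τ₂))/(τ₁ − τ₂)].
At t = 28.9: e^(−t/τ₁) = 0.38490, e^(−t/τ₂) = 0.052156.
C₂ = 1.39·[1 − (30.269·0.38490 − 9.7849·0.052156)/(20.484)] = 1.39·0.45615 = 0.63406 mol/L.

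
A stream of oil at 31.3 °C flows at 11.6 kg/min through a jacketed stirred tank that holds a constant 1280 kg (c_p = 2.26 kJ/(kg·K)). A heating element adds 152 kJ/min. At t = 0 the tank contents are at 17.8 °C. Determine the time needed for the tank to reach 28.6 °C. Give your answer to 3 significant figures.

M c_p dT/dt = ṁ c_p (T_in − T) + Q̇.
τ = M/ṁ = 110.34 min; T_ss = T_in + Q̇/(ṁ c_p) = 37.098 °C.
T(t) = T_ss + (T₀ − T_ss) e^(−t/τ). Set T = 28.6:
e^(−t/τ) = (28.6 − 37.098)/(17.8 − 37.098) = 0.44036
t = −110.34 · ln(0.44036) = 90.502 min.

90.5 min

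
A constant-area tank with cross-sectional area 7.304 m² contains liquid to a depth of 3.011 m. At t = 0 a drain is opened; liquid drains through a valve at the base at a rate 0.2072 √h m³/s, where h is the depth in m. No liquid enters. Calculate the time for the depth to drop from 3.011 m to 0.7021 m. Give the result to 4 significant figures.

63.26 s

A dh/dt = −Q_out = −0.2072 √h.
This is separable: 2 d(√h)/dt = −0.2072/A, so √h = √h₀ − (0.2072/(2A)) t.
t = 2A(√h₀ − √h)/0.2072 = 2·7.304·(√3.011 − √0.7021)/0.2072
  = 14.6080 × (1.73522 − 0.837914) / 0.2072 = 63.2620 s.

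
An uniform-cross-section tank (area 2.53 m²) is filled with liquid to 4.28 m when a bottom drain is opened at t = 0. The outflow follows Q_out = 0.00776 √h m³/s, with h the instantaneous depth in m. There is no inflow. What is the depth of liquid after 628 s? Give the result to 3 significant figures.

A dh/dt = −Q_out = −0.00776 √h.
Separate and integrate: 2(√h − √h₀) = −(0.00776/A) t.
√h = √4.28 − 0.00776·628/(2·2.53) = 2.0688 − 0.96310 = 1.1057.
h = 1.1057² = 1.2226 m.

1.22 m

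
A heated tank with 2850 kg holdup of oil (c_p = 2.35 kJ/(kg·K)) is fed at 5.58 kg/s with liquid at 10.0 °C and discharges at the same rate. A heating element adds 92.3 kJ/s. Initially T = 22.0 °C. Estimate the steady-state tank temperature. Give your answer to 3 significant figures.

17.0 °C

M c_p dT/dt = ṁ c_p (T_in − T) + Q̇.
At steady state dT/dt = 0 ⇒ T_ss = T_in + Q̇/(ṁ c_p) = 10.0 + 92.3/(5.58·2.35) = 17.039 °C.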